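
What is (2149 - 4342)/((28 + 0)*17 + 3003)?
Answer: -2193/3479 ≈ -0.63035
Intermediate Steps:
(2149 - 4342)/((28 + 0)*17 + 3003) = -2193/(28*17 + 3003) = -2193/(476 + 3003) = -2193/3479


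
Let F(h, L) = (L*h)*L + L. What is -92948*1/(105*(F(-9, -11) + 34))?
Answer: 46474/55965 ≈ 0.83041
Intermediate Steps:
F(h, L) = L + h*L² (F(h, L) = h*L² + L = L + h*L²)
-92948*1/(105*(F(-9, -11) + 34)) = -92948*1/(105*(-11*(1 - 11*(-9)) + 34)) = -92948*1/(105*(-11*(1 + 99) + 34)) = -92948*1/(105*(-11*100 + 34)) = -92948*1/(105*(-1100 + 34)) = -92948/((-1066*105)) = -92948/(-111930) = -92948*(-1/111930) = 46474/55965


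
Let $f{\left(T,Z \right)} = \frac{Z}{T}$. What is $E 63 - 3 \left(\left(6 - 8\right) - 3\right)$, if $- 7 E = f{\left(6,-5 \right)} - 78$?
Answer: $\frac{1449}{2} \approx 724.5$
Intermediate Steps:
$E = \frac{473}{42}$ ($E = - \frac{- \frac{5}{6} - 78}{7} = \left(- \frac{1}{7}\right) \left(- \frac{473}{6}\right) = \frac{473}{42} \approx 11.262$)
$E 63 - 3 \left(\left(6 - 8\right) - 3\right) = \frac{473}{42} \cdot 63 - 3 \left(\left(6 - 8\right) - 3\right) = \frac{1419}{2} - 3 \left(-2 - 3\right) = \frac{1419}{2} - -15 = \frac{1419}{2} + 15 = \frac{1449}{2}$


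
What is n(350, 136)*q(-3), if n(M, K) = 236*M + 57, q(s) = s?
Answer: -247971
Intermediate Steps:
n(M, K) = 57 + 236*M
n(350, 136)*q(-3) = (57 + 236*350)*(-3) = (57 + 82600)*(-3) = 82657*(-3) = -247971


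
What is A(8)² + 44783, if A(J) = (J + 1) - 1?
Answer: 44847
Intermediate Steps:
A(J) = J (A(J) = (1 + J) - 1 = J)
A(8)² + 44783 = 8² + 44783 = 64 + 44783 = 44847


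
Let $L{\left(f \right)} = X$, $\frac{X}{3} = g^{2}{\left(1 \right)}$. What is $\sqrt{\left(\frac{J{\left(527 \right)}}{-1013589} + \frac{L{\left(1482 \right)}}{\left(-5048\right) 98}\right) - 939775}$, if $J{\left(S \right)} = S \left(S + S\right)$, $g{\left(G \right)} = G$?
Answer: $\frac{i \sqrt{33487304414934372643323749}}{5969363484} \approx 969.42 i$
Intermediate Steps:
$X = 3$ ($X = 3 \cdot 1^{2} = 3 \cdot 1 = 3$)
$L{\left(f \right)} = 3$
$J{\left(S \right)} = 2 S^{2}$ ($J{\left(S \right)} = S 2 S = 2 S^{2}$)
$\sqrt{\left(\frac{J{\left(527 \right)}}{-1013589} + \frac{L{\left(1482 \right)}}{\left(-5048\right) 98}\right) - 939775} = \sqrt{\left(\frac{2 \cdot 527^{2}}{-1013589} + \frac{3}{\left(-5048\right) 98}\right) - 939775} = \sqrt{\left(2 \cdot 277729 \left(- \frac{1}{1013589}\right) + \frac{3}{-494704}\right) - 939775} = \sqrt{\left(555458 \left(- \frac{1}{1013589}\right) + 3 \left(- \frac{1}{494704}\right)\right) - 939775} = \sqrt{\left(- \frac{555458}{1013589} - \frac{3}{494704}\right) - 939775} = \sqrt{- \frac{274790335199}{501426532656} - 939775} = \sqrt{- \frac{471228394517127599}{501426532656}} = \frac{i \sqrt{33487304414934372643323749}}{5969363484}$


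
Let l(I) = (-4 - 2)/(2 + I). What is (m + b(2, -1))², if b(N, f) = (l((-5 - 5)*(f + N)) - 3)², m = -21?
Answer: 65025/256 ≈ 254.00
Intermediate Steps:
l(I) = -6/(2 + I)
b(N, f) = (-3 - 6/(2 - 10*N - 10*f))² (b(N, f) = (-6/(2 + (-5 - 5)*(f + N)) - 3)² = (-6/(2 - 10*(N + f)) - 3)² = (-6/(2 + (-10*N - 10*f)) - 3)² = (-6/(2 - 10*N - 10*f) - 3)² = (-3 - 6/(2 - 10*N - 10*f))²)
(m + b(2, -1))² = (-21 + (3 - 6/(-2 + 10*2 + 10*(-1)))²)² = (-21 + (3 - 6/(-2 + 20 - 10))²)² = (-21 + (3 - 6/8)²)² = (-21 + (3 - 6*⅛)²)² = (-21 + (3 - ¾)²)² = (-21 + (9/4)²)² = (-21 + 81/16)² = (-255/16)² = 65025/256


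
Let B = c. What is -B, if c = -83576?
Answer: 83576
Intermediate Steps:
B = -83576
-B = -1*(-83576) = 83576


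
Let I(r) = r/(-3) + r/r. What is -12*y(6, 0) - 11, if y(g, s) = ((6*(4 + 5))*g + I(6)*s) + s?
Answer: -3899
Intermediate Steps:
I(r) = 1 - r/3 (I(r) = r*(-⅓) + 1 = -r/3 + 1 = 1 - r/3)
y(g, s) = 54*g (y(g, s) = ((6*(4 + 5))*g + (1 - ⅓*6)*s) + s = ((6*9)*g + (1 - 2)*s) + s = (54*g - s) + s = (-s + 54*g) + s = 54*g)
-12*y(6, 0) - 11 = -648*6 - 11 = -12*324 - 11 = -3888 - 11 = -3899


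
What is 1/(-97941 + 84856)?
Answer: -1/13085 ≈ -7.6423e-5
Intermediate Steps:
1/(-97941 + 84856) = 1/(-13085) = -1/13085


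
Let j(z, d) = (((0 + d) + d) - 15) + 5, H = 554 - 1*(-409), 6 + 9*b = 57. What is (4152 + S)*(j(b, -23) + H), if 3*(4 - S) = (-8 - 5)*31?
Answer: 11673997/3 ≈ 3.8913e+6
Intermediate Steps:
b = 17/3 (b = -2/3 + (1/9)*57 = -2/3 + 19/3 = 17/3 ≈ 5.6667)
S = 415/3 (S = 4 - (-8 - 5)*31/3 = 4 - (-13)*31/3 = 4 - 1/3*(-403) = 4 + 403/3 = 415/3 ≈ 138.33)
H = 963 (H = 554 + 409 = 963)
j(z, d) = -10 + 2*d (j(z, d) = ((d + d) - 15) + 5 = (2*d - 15) + 5 = (-15 + 2*d) + 5 = -10 + 2*d)
(4152 + S)*(j(b, -23) + H) = (4152 + 415/3)*((-10 + 2*(-23)) + 963) = 12871*((-10 - 46) + 963)/3 = 12871*(-56 + 963)/3 = (12871/3)*907 = 11673997/3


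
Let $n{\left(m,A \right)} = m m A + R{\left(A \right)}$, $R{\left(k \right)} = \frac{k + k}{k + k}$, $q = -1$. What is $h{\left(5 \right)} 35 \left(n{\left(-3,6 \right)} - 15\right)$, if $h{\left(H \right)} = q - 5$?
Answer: $-8400$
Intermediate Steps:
$h{\left(H \right)} = -6$ ($h{\left(H \right)} = -1 - 5 = -6$)
$R{\left(k \right)} = 1$ ($R{\left(k \right)} = \frac{2 k}{2 k} = 2 k \frac{1}{2 k} = 1$)
$n{\left(m,A \right)} = 1 + A m^{2}$ ($n{\left(m,A \right)} = m m A + 1 = m^{2} A + 1 = A m^{2} + 1 = 1 + A m^{2}$)
$h{\left(5 \right)} 35 \left(n{\left(-3,6 \right)} - 15\right) = \left(-6\right) 35 \left(\left(1 + 6 \left(-3\right)^{2}\right) - 15\right) = - 210 \left(\left(1 + 6 \cdot 9\right) - 15\right) = - 210 \left(\left(1 + 54\right) - 15\right) = - 210 \left(55 - 15\right) = \left(-210\right) 40 = -8400$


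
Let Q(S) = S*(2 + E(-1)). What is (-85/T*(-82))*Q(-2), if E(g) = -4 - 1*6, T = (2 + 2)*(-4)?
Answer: -6970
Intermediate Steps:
T = -16 (T = 4*(-4) = -16)
E(g) = -10 (E(g) = -4 - 6 = -10)
Q(S) = -8*S (Q(S) = S*(2 - 10) = S*(-8) = -8*S)
(-85/T*(-82))*Q(-2) = (-85/(-16)*(-82))*(-8*(-2)) = (-85*(-1/16)*(-82))*16 = ((85/16)*(-82))*16 = -3485/8*16 = -6970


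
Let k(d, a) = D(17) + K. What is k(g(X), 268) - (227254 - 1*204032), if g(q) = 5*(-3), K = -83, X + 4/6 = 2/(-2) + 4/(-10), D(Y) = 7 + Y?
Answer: -23281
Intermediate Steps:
X = -31/15 (X = -2/3 + (2/(-2) + 4/(-10)) = -2/3 + (2*(-1/2) + 4*(-1/10)) = -2/3 + (-1 - 2/5) = -2/3 - 7/5 = -31/15 ≈ -2.0667)
g(q) = -15
k(d, a) = -59 (k(d, a) = (7 + 17) - 83 = 24 - 83 = -59)
k(g(X), 268) - (227254 - 1*204032) = -59 - (227254 - 1*204032) = -59 - (227254 - 204032) = -59 - 1*23222 = -59 - 23222 = -23281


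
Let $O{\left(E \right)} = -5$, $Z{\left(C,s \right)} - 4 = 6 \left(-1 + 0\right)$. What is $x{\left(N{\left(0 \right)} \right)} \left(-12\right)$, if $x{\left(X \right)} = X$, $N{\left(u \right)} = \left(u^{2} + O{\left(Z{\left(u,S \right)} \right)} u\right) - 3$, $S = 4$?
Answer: $36$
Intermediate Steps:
$Z{\left(C,s \right)} = -2$ ($Z{\left(C,s \right)} = 4 + 6 \left(-1 + 0\right) = 4 + 6 \left(-1\right) = 4 - 6 = -2$)
$N{\left(u \right)} = -3 + u^{2} - 5 u$ ($N{\left(u \right)} = \left(u^{2} - 5 u\right) - 3 = -3 + u^{2} - 5 u$)
$x{\left(N{\left(0 \right)} \right)} \left(-12\right) = \left(-3 + 0^{2} - 0\right) \left(-12\right) = \left(-3 + 0 + 0\right) \left(-12\right) = \left(-3\right) \left(-12\right) = 36$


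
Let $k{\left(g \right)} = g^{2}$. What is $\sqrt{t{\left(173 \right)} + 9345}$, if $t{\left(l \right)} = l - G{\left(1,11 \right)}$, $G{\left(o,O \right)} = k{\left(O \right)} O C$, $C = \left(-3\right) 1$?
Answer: $\sqrt{13511} \approx 116.24$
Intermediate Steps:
$C = -3$
$G{\left(o,O \right)} = - 3 O^{3}$ ($G{\left(o,O \right)} = O^{2} O \left(-3\right) = O^{3} \left(-3\right) = - 3 O^{3}$)
$t{\left(l \right)} = 3993 + l$ ($t{\left(l \right)} = l - - 3 \cdot 11^{3} = l - \left(-3\right) 1331 = l - -3993 = l + 3993 = 3993 + l$)
$\sqrt{t{\left(173 \right)} + 9345} = \sqrt{\left(3993 + 173\right) + 9345} = \sqrt{4166 + 9345} = \sqrt{13511}$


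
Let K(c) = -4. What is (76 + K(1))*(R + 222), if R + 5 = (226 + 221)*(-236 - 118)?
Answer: -11377512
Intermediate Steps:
R = -158243 (R = -5 + (226 + 221)*(-236 - 118) = -5 + 447*(-354) = -5 - 158238 = -158243)
(76 + K(1))*(R + 222) = (76 - 4)*(-158243 + 222) = 72*(-158021) = -11377512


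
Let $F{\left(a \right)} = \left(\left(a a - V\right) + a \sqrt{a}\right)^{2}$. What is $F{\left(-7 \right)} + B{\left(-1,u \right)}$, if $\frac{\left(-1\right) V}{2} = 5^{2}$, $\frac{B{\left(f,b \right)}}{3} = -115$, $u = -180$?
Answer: $9113 - 1386 i \sqrt{7} \approx 9113.0 - 3667.0 i$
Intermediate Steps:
$B{\left(f,b \right)} = -345$ ($B{\left(f,b \right)} = 3 \left(-115\right) = -345$)
$V = -50$ ($V = - 2 \cdot 5^{2} = \left(-2\right) 25 = -50$)
$F{\left(a \right)} = \left(50 + a^{2} + a^{\frac{3}{2}}\right)^{2}$ ($F{\left(a \right)} = \left(\left(a a - -50\right) + a \sqrt{a}\right)^{2} = \left(\left(a^{2} + 50\right) + a^{\frac{3}{2}}\right)^{2} = \left(\left(50 + a^{2}\right) + a^{\frac{3}{2}}\right)^{2} = \left(50 + a^{2} + a^{\frac{3}{2}}\right)^{2}$)
$F{\left(-7 \right)} + B{\left(-1,u \right)} = \left(50 + \left(-7\right)^{2} + \left(-7\right)^{\frac{3}{2}}\right)^{2} - 345 = \left(50 + 49 - 7 i \sqrt{7}\right)^{2} - 345 = \left(99 - 7 i \sqrt{7}\right)^{2} - 345 = -345 + \left(99 - 7 i \sqrt{7}\right)^{2}$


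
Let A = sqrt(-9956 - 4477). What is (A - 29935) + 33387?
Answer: 3452 + I*sqrt(14433) ≈ 3452.0 + 120.14*I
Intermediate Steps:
A = I*sqrt(14433) (A = sqrt(-14433) = I*sqrt(14433) ≈ 120.14*I)
(A - 29935) + 33387 = (I*sqrt(14433) - 29935) + 33387 = (-29935 + I*sqrt(14433)) + 33387 = 3452 + I*sqrt(14433)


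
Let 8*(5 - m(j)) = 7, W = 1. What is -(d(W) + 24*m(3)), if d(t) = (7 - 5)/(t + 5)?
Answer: -298/3 ≈ -99.333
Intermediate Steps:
m(j) = 33/8 (m(j) = 5 - 1/8*7 = 5 - 7/8 = 33/8)
d(t) = 2/(5 + t)
-(d(W) + 24*m(3)) = -(2/(5 + 1) + 24*(33/8)) = -(2/6 + 99) = -(2*(1/6) + 99) = -(1/3 + 99) = -1*298/3 = -298/3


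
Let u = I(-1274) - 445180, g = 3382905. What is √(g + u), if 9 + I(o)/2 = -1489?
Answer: 3*√326081 ≈ 1713.1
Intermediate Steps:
I(o) = -2996 (I(o) = -18 + 2*(-1489) = -18 - 2978 = -2996)
u = -448176 (u = -2996 - 445180 = -448176)
√(g + u) = √(3382905 - 448176) = √2934729 = 3*√326081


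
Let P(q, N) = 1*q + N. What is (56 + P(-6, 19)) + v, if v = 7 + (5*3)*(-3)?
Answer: 31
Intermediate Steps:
P(q, N) = N + q (P(q, N) = q + N = N + q)
v = -38 (v = 7 + 15*(-3) = 7 - 45 = -38)
(56 + P(-6, 19)) + v = (56 + (19 - 6)) - 38 = (56 + 13) - 38 = 69 - 38 = 31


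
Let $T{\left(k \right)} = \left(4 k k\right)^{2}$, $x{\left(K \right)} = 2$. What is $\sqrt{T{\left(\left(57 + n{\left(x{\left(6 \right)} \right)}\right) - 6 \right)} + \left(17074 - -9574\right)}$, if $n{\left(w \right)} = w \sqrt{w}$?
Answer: $2 \sqrt{27567114 + 4257888 \sqrt{2}} \approx 11591.0$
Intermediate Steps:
$n{\left(w \right)} = w^{\frac{3}{2}}$
$T{\left(k \right)} = 16 k^{4}$ ($T{\left(k \right)} = \left(4 k^{2}\right)^{2} = 16 k^{4}$)
$\sqrt{T{\left(\left(57 + n{\left(x{\left(6 \right)} \right)}\right) - 6 \right)} + \left(17074 - -9574\right)} = \sqrt{16 \left(\left(57 + 2^{\frac{3}{2}}\right) - 6\right)^{4} + \left(17074 - -9574\right)} = \sqrt{16 \left(\left(57 + 2 \sqrt{2}\right) - 6\right)^{4} + \left(17074 + 9574\right)} = \sqrt{16 \left(51 + 2 \sqrt{2}\right)^{4} + 26648} = \sqrt{26648 + 16 \left(51 + 2 \sqrt{2}\right)^{4}}$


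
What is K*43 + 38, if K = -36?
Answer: -1510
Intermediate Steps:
K*43 + 38 = -36*43 + 38 = -1548 + 38 = -1510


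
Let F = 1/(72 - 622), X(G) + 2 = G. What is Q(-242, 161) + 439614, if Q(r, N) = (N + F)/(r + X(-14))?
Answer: 62381138051/141900 ≈ 4.3961e+5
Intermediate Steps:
X(G) = -2 + G
F = -1/550 (F = 1/(-550) = -1/550 ≈ -0.0018182)
Q(r, N) = (-1/550 + N)/(-16 + r) (Q(r, N) = (N - 1/550)/(r + (-2 - 14)) = (-1/550 + N)/(r - 16) = (-1/550 + N)/(-16 + r))
Q(-242, 161) + 439614 = (-1/550 + 161)/(-16 - 242) + 439614 = (88549/550)/(-258) + 439614 = -1/258*88549/550 + 439614 = -88549/141900 + 439614 = 62381138051/141900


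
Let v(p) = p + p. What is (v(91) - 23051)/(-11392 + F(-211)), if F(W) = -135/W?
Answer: 438669/218507 ≈ 2.0076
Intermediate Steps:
v(p) = 2*p
(v(91) - 23051)/(-11392 + F(-211)) = (2*91 - 23051)/(-11392 - 135/(-211)) = (182 - 23051)/(-11392 - 135*(-1/211)) = -22869/(-11392 + 135/211) = -22869/(-2403577/211) = -22869*(-211/2403577) = 438669/218507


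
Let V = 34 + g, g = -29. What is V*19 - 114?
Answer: -19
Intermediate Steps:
V = 5 (V = 34 - 29 = 5)
V*19 - 114 = 5*19 - 114 = 95 - 114 = -19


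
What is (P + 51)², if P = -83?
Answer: 1024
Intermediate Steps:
(P + 51)² = (-83 + 51)² = (-32)² = 1024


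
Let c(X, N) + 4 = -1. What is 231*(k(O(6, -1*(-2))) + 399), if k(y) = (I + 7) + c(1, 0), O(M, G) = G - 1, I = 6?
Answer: 94017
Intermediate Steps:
c(X, N) = -5 (c(X, N) = -4 - 1 = -5)
O(M, G) = -1 + G
k(y) = 8 (k(y) = (6 + 7) - 5 = 13 - 5 = 8)
231*(k(O(6, -1*(-2))) + 399) = 231*(8 + 399) = 231*407 = 94017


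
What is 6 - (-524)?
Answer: 530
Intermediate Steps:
6 - (-524) = 6 - 131*(-4) = 6 + 524 = 530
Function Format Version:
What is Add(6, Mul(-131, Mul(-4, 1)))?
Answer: 530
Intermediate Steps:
Add(6, Mul(-131, Mul(-4, 1))) = Add(6, Mul(-131, -4)) = Add(6, 524) = 530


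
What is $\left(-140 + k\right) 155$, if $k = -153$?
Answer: $-45415$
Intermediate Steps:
$\left(-140 + k\right) 155 = \left(-140 - 153\right) 155 = \left(-293\right) 155 = -45415$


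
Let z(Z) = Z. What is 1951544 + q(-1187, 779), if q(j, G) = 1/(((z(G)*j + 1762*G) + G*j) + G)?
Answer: 928874446135/475969 ≈ 1.9515e+6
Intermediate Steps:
q(j, G) = 1/(1763*G + 2*G*j) (q(j, G) = 1/(((G*j + 1762*G) + G*j) + G) = 1/(((1762*G + G*j) + G*j) + G) = 1/((1762*G + 2*G*j) + G) = 1/(1763*G + 2*G*j))
1951544 + q(-1187, 779) = 1951544 + 1/(779*(1763 + 2*(-1187))) = 1951544 + 1/(779*(1763 - 2374)) = 1951544 + (1/779)/(-611) = 1951544 + (1/779)*(-1/611) = 1951544 - 1/475969 = 928874446135/475969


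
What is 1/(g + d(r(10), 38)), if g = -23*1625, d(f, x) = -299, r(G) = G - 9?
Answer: -1/37674 ≈ -2.6544e-5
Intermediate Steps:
r(G) = -9 + G
g = -37375
1/(g + d(r(10), 38)) = 1/(-37375 - 299) = 1/(-37674) = -1/37674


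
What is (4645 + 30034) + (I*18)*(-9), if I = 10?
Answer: 33059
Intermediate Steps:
(4645 + 30034) + (I*18)*(-9) = (4645 + 30034) + (10*18)*(-9) = 34679 + 180*(-9) = 34679 - 1620 = 33059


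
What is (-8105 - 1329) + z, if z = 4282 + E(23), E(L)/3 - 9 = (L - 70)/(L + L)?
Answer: -235891/46 ≈ -5128.1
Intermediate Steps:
E(L) = 27 + 3*(-70 + L)/(2*L) (E(L) = 27 + 3*((L - 70)/(L + L)) = 27 + 3*((-70 + L)/((2*L))) = 27 + 3*((-70 + L)*(1/(2*L))) = 27 + 3*((-70 + L)/(2*L)) = 27 + 3*(-70 + L)/(2*L))
z = 198073/46 (z = 4282 + (57/2 - 105/23) = 4282 + 1101/46 = 198073/46 ≈ 4305.9)
(-8105 - 1329) + z = (-8105 - 1329) + 198073/46 = -9434 + 198073/46 = -235891/46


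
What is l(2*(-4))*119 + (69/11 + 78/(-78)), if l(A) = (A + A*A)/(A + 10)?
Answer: 36710/11 ≈ 3337.3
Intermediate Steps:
l(A) = (A + A²)/(10 + A)
l(2*(-4))*119 + (69/11 + 78/(-78)) = ((2*(-4))*(1 + 2*(-4))/(10 + 2*(-4)))*119 + (69/11 + 78/(-78)) = -8*(1 - 8)/(10 - 8)*119 + (69*(1/11) + 78*(-1/78)) = -8*(-7)/2*119 + (69/11 - 1) = -8*½*(-7)*119 + 58/11 = 28*119 + 58/11 = 3332 + 58/11 = 36710/11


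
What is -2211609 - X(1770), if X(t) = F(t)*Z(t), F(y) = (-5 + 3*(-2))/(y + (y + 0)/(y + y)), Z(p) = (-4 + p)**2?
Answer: -7762694837/3541 ≈ -2.1922e+6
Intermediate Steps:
F(y) = -11/(1/2 + y) (F(y) = (-5 - 6)/(y + y/((2*y))) = -11/(y + y*(1/(2*y))) = -11/(y + 1/2) = -11/(1/2 + y))
X(t) = -22*(-4 + t)**2/(1 + 2*t) (X(t) = (-22/(1 + 2*t))*(-4 + t)**2 = -22*(-4 + t)**2/(1 + 2*t))
-2211609 - X(1770) = -2211609 - (-22)*(-4 + 1770)**2/(1 + 2*1770) = -2211609 - (-22)*1766**2/(1 + 3540) = -2211609 - (-22)*3118756/3541 = -2211609 - 1*(-68612632/3541) = -2211609 + 68612632/3541 = -7762694837/3541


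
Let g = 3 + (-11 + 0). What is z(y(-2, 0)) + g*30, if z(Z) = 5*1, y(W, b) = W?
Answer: -235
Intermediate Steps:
g = -8 (g = 3 - 11 = -8)
z(Z) = 5
z(y(-2, 0)) + g*30 = 5 - 8*30 = 5 - 240 = -235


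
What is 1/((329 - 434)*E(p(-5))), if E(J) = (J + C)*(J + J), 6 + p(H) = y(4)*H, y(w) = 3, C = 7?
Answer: -1/61740 ≈ -1.6197e-5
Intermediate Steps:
p(H) = -6 + 3*H
E(J) = 2*J*(7 + J) (E(J) = (J + 7)*(J + J) = (7 + J)*(2*J) = 2*J*(7 + J))
1/((329 - 434)*E(p(-5))) = 1/((329 - 434)*(2*(-6 + 3*(-5))*(7 + (-6 + 3*(-5))))) = 1/(-210*(-6 - 15)*(7 + (-6 - 15))) = 1/(-210*(-21)*(7 - 21)) = 1/(-210*(-21)*(-14)) = 1/(-105*588) = 1/(-61740) = -1/61740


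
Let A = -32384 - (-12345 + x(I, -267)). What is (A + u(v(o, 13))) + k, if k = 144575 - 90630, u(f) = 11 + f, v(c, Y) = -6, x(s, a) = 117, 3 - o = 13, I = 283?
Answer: 33794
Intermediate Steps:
o = -10 (o = 3 - 1*13 = 3 - 13 = -10)
k = 53945
A = -20156 (A = -32384 - (-12345 + 117) = -32384 - 1*(-12228) = -32384 + 12228 = -20156)
(A + u(v(o, 13))) + k = (-20156 + (11 - 6)) + 53945 = (-20156 + 5) + 53945 = -20151 + 53945 = 33794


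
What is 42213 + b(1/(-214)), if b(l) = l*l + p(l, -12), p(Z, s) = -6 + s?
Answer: 1932362221/45796 ≈ 42195.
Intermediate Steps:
b(l) = -18 + l² (b(l) = l*l + (-6 - 12) = l² - 18 = -18 + l²)
42213 + b(1/(-214)) = 42213 + (-18 + (1/(-214))²) = 42213 + (-18 + (-1/214)²) = 42213 + (-18 + 1/45796) = 42213 - 824327/45796 = 1932362221/45796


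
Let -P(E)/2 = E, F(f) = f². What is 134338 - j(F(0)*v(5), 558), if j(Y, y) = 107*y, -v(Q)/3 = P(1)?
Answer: 74632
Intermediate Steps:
P(E) = -2*E
v(Q) = 6 (v(Q) = -(-6) = -3*(-2) = 6)
134338 - j(F(0)*v(5), 558) = 134338 - 107*558 = 134338 - 1*59706 = 134338 - 59706 = 74632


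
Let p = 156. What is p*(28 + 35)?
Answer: 9828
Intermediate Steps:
p*(28 + 35) = 156*(28 + 35) = 156*63 = 9828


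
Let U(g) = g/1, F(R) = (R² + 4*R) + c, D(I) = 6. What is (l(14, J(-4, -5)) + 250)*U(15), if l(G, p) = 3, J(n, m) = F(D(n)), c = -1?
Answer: 3795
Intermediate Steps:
F(R) = -1 + R² + 4*R (F(R) = (R² + 4*R) - 1 = -1 + R² + 4*R)
J(n, m) = 59 (J(n, m) = -1 + 6² + 4*6 = -1 + 36 + 24 = 59)
U(g) = g (U(g) = g*1 = g)
(l(14, J(-4, -5)) + 250)*U(15) = (3 + 250)*15 = 253*15 = 3795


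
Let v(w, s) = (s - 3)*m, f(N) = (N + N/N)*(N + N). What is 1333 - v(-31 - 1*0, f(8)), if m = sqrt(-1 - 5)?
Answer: 1333 - 141*I*sqrt(6) ≈ 1333.0 - 345.38*I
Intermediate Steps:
m = I*sqrt(6) (m = sqrt(-6) = I*sqrt(6) ≈ 2.4495*I)
f(N) = 2*N*(1 + N) (f(N) = (N + 1)*(2*N) = (1 + N)*(2*N) = 2*N*(1 + N))
v(w, s) = I*sqrt(6)*(-3 + s) (v(w, s) = (s - 3)*(I*sqrt(6)) = (-3 + s)*(I*sqrt(6)) = I*sqrt(6)*(-3 + s))
1333 - v(-31 - 1*0, f(8)) = 1333 - I*sqrt(6)*(-3 + 2*8*(1 + 8)) = 1333 - I*sqrt(6)*(-3 + 2*8*9) = 1333 - I*sqrt(6)*(-3 + 144) = 1333 - I*sqrt(6)*141 = 1333 - 141*I*sqrt(6)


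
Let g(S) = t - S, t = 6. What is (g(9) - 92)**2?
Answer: 9025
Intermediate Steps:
g(S) = 6 - S
(g(9) - 92)**2 = ((6 - 1*9) - 92)**2 = ((6 - 9) - 92)**2 = (-3 - 92)**2 = (-95)**2 = 9025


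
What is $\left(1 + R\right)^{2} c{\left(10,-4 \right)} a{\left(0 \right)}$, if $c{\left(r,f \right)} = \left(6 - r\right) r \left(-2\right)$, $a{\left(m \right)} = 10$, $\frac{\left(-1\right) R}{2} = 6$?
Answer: $96800$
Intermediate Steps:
$R = -12$ ($R = \left(-2\right) 6 = -12$)
$c{\left(r,f \right)} = - 2 r \left(6 - r\right)$ ($c{\left(r,f \right)} = r \left(6 - r\right) \left(-2\right) = - 2 r \left(6 - r\right)$)
$\left(1 + R\right)^{2} c{\left(10,-4 \right)} a{\left(0 \right)} = \left(1 - 12\right)^{2} \cdot 2 \cdot 10 \left(-6 + 10\right) 10 = \left(-11\right)^{2} \cdot 2 \cdot 10 \cdot 4 \cdot 10 = 121 \cdot 80 \cdot 10 = 9680 \cdot 10 = 96800$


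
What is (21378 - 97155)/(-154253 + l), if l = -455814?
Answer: 75777/610067 ≈ 0.12421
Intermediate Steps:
(21378 - 97155)/(-154253 + l) = (21378 - 97155)/(-154253 - 455814) = -75777/(-610067) = -75777*(-1/610067) = 75777/610067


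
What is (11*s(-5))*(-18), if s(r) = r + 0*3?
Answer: 990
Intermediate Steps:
s(r) = r (s(r) = r + 0 = r)
(11*s(-5))*(-18) = (11*(-5))*(-18) = -55*(-18) = 990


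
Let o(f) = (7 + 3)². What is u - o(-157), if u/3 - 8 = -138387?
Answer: -415237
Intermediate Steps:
u = -415137 (u = 24 + 3*(-138387) = 24 - 415161 = -415137)
o(f) = 100 (o(f) = 10² = 100)
u - o(-157) = -415137 - 1*100 = -415137 - 100 = -415237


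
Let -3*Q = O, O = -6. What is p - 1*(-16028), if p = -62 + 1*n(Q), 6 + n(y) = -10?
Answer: 15950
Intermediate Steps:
Q = 2 (Q = -⅓*(-6) = 2)
n(y) = -16 (n(y) = -6 - 10 = -16)
p = -78 (p = -62 + 1*(-16) = -62 - 16 = -78)
p - 1*(-16028) = -78 - 1*(-16028) = -78 + 16028 = 15950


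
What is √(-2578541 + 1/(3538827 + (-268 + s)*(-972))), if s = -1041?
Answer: I*√265273477903497142/320745 ≈ 1605.8*I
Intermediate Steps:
√(-2578541 + 1/(3538827 + (-268 + s)*(-972))) = √(-2578541 + 1/(3538827 + (-268 - 1041)*(-972))) = √(-2578541 + 1/(3538827 - 1309*(-972))) = √(-2578541 + 1/(3538827 + 1272348)) = √(-2578541 + 1/4811175) = √(-12405811995674/4811175) = I*√265273477903497142/320745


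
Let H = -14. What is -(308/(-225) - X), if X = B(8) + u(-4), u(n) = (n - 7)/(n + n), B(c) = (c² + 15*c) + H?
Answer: 310939/1800 ≈ 172.74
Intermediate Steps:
B(c) = -14 + c² + 15*c (B(c) = (c² + 15*c) - 14 = -14 + c² + 15*c)
u(n) = (-7 + n)/(2*n) (u(n) = (-7 + n)/((2*n)) = (-7 + n)*(1/(2*n)) = (-7 + n)/(2*n))
X = 1371/8 (X = (-14 + 8² + 15*8) + (½)*(-7 - 4)/(-4) = (-14 + 64 + 120) + (½)*(-¼)*(-11) = 170 + 11/8 = 1371/8 ≈ 171.38)
-(308/(-225) - X) = -(308/(-225) - 1*1371/8) = -(308*(-1/225) - 1371/8) = -(-308/225 - 1371/8) = -1*(-310939/1800) = 310939/1800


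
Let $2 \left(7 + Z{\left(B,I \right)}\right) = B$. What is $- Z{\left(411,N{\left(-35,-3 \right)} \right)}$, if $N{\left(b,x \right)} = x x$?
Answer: $- \frac{397}{2} \approx -198.5$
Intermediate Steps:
$N{\left(b,x \right)} = x^{2}$
$Z{\left(B,I \right)} = -7 + \frac{B}{2}$
$- Z{\left(411,N{\left(-35,-3 \right)} \right)} = - (-7 + \frac{1}{2} \cdot 411) = - (-7 + \frac{411}{2}) = \left(-1\right) \frac{397}{2} = - \frac{397}{2}$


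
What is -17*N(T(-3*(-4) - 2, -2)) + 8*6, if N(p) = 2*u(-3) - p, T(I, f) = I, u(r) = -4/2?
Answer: 286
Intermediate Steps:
u(r) = -2 (u(r) = -4*½ = -2)
N(p) = -4 - p (N(p) = 2*(-2) - p = -4 - p)
-17*N(T(-3*(-4) - 2, -2)) + 8*6 = -17*(-4 - (-3*(-4) - 2)) + 8*6 = -17*(-4 - (12 - 2)) + 48 = -17*(-4 - 1*10) + 48 = -17*(-4 - 10) + 48 = -17*(-14) + 48 = 238 + 48 = 286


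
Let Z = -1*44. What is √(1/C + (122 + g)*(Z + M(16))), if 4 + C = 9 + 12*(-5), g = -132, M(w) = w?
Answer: 3*√94105/55 ≈ 16.733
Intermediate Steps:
Z = -44
C = -55 (C = -4 + (9 + 12*(-5)) = -4 + (9 - 60) = -4 - 51 = -55)
√(1/C + (122 + g)*(Z + M(16))) = √(1/(-55) + (122 - 132)*(-44 + 16)) = √(-1/55 - 10*(-28)) = √(-1/55 + 280) = √(15399/55) = 3*√94105/55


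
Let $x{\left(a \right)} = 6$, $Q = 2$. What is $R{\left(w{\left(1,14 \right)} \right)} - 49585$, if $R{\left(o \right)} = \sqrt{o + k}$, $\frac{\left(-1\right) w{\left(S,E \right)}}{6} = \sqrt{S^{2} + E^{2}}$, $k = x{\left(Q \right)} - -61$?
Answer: $-49585 + \sqrt{67 - 6 \sqrt{197}} \approx -49585.0 + 4.149 i$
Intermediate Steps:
$k = 67$ ($k = 6 - -61 = 6 + 61 = 67$)
$w{\left(S,E \right)} = - 6 \sqrt{E^{2} + S^{2}}$ ($w{\left(S,E \right)} = - 6 \sqrt{S^{2} + E^{2}} = - 6 \sqrt{E^{2} + S^{2}}$)
$R{\left(o \right)} = \sqrt{67 + o}$ ($R{\left(o \right)} = \sqrt{o + 67} = \sqrt{67 + o}$)
$R{\left(w{\left(1,14 \right)} \right)} - 49585 = \sqrt{67 - 6 \sqrt{14^{2} + 1^{2}}} - 49585 = \sqrt{67 - 6 \sqrt{196 + 1}} - 49585 = \sqrt{67 - 6 \sqrt{197}} - 49585 = -49585 + \sqrt{67 - 6 \sqrt{197}}$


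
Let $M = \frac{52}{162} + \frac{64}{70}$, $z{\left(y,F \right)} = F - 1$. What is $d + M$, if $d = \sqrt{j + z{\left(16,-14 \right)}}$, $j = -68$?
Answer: $\frac{3502}{2835} + i \sqrt{83} \approx 1.2353 + 9.1104 i$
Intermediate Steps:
$z{\left(y,F \right)} = -1 + F$ ($z{\left(y,F \right)} = F - 1 = -1 + F$)
$d = i \sqrt{83}$ ($d = \sqrt{-68 - 15} = \sqrt{-83} = i \sqrt{83} \approx 9.1104 i$)
$M = \frac{3502}{2835}$ ($M = 52 \cdot \frac{1}{162} + 64 \cdot \frac{1}{70} = \frac{26}{81} + \frac{32}{35} = \frac{3502}{2835} \approx 1.2353$)
$d + M = i \sqrt{83} + \frac{3502}{2835} = \frac{3502}{2835} + i \sqrt{83}$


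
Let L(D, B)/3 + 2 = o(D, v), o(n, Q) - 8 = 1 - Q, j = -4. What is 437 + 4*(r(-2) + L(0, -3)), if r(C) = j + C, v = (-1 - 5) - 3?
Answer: 605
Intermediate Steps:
v = -9 (v = -6 - 3 = -9)
r(C) = -4 + C
o(n, Q) = 9 - Q (o(n, Q) = 8 + (1 - Q) = 9 - Q)
L(D, B) = 48 (L(D, B) = -6 + 3*(9 - 1*(-9)) = -6 + 3*(9 + 9) = -6 + 3*18 = -6 + 54 = 48)
437 + 4*(r(-2) + L(0, -3)) = 437 + 4*((-4 - 2) + 48) = 437 + 4*(-6 + 48) = 437 + 4*42 = 437 + 168 = 605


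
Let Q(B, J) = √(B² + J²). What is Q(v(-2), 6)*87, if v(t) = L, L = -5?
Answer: 87*√61 ≈ 679.49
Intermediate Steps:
v(t) = -5
Q(v(-2), 6)*87 = √((-5)² + 6²)*87 = √(25 + 36)*87 = √61*87 = 87*√61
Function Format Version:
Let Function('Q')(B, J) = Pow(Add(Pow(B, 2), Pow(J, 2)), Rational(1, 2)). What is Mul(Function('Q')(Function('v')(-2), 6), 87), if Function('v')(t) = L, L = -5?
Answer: Mul(87, Pow(61, Rational(1, 2))) ≈ 679.49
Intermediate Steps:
Function('v')(t) = -5
Mul(Function('Q')(Function('v')(-2), 6), 87) = Mul(Pow(Add(Pow(-5, 2), Pow(6, 2)), Rational(1, 2)), 87) = Mul(Pow(Add(25, 36), Rational(1, 2)), 87) = Mul(Pow(61, Rational(1, 2)), 87) = Mul(87, Pow(61, Rational(1, 2)))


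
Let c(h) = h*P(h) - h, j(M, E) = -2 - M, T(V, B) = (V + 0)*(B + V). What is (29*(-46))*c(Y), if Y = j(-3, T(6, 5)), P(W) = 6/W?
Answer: -6670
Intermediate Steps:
T(V, B) = V*(B + V)
Y = 1 (Y = -2 - 1*(-3) = -2 + 3 = 1)
c(h) = 6 - h (c(h) = h*(6/h) - h = 6 - h)
(29*(-46))*c(Y) = (29*(-46))*(6 - 1*1) = -1334*(6 - 1) = -1334*5 = -6670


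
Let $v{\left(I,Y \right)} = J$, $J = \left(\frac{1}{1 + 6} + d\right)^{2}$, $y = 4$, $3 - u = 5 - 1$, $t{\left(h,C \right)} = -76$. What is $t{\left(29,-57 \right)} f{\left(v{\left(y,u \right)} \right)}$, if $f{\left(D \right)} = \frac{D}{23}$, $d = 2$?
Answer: $- \frac{17100}{1127} \approx -15.173$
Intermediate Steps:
$u = -1$ ($u = 3 - \left(5 - 1\right) = 3 - 4 = -1$)
$J = \frac{225}{49}$ ($J = \left(\frac{1}{1 + 6} + 2\right)^{2} = \left(\frac{1}{7} + 2\right)^{2} = \left(\frac{15}{7}\right)^{2} = \frac{225}{49} \approx 4.5918$)
$v{\left(I,Y \right)} = \frac{225}{49}$
$f{\left(D \right)} = \frac{D}{23}$ ($f{\left(D \right)} = D \frac{1}{23} = \frac{D}{23}$)
$t{\left(29,-57 \right)} f{\left(v{\left(y,u \right)} \right)} = - 76 \cdot \frac{1}{23} \cdot \frac{225}{49} = \left(-76\right) \frac{225}{1127} = - \frac{17100}{1127}$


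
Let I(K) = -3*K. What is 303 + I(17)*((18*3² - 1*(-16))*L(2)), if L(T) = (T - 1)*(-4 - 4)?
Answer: 72927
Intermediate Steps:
L(T) = 8 - 8*T (L(T) = (-1 + T)*(-8) = 8 - 8*T)
303 + I(17)*((18*3² - 1*(-16))*L(2)) = 303 + (-3*17)*((18*3² - 1*(-16))*(8 - 8*2)) = 303 - 51*(18*9 + 16)*(8 - 16) = 303 - 51*(162 + 16)*(-8) = 303 - 9078*(-8) = 303 - 51*(-1424) = 303 + 72624 = 72927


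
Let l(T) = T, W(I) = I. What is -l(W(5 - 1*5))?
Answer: 0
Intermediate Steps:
-l(W(5 - 1*5)) = -(5 - 1*5) = -(5 - 5) = -1*0 = 0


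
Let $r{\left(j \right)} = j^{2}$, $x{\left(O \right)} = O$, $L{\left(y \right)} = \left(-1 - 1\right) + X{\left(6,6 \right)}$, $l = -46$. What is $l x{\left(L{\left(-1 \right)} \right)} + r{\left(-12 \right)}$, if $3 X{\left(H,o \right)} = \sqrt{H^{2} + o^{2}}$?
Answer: $236 - 92 \sqrt{2} \approx 105.89$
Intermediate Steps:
$X{\left(H,o \right)} = \frac{\sqrt{H^{2} + o^{2}}}{3}$
$L{\left(y \right)} = -2 + 2 \sqrt{2}$ ($L{\left(y \right)} = \left(-1 - 1\right) + \frac{\sqrt{6^{2} + 6^{2}}}{3} = -2 + \frac{\sqrt{36 + 36}}{3} = -2 + \frac{\sqrt{72}}{3} = -2 + \frac{6 \sqrt{2}}{3} = -2 + 2 \sqrt{2}$)
$l x{\left(L{\left(-1 \right)} \right)} + r{\left(-12 \right)} = - 46 \left(-2 + 2 \sqrt{2}\right) + \left(-12\right)^{2} = \left(92 - 92 \sqrt{2}\right) + 144 = 236 - 92 \sqrt{2}$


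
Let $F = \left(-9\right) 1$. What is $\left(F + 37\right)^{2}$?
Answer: $784$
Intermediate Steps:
$F = -9$
$\left(F + 37\right)^{2} = \left(-9 + 37\right)^{2} = 28^{2} = 784$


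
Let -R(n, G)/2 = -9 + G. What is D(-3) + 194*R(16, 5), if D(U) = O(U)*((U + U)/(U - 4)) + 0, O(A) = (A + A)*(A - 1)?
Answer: 11008/7 ≈ 1572.6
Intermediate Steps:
O(A) = 2*A*(-1 + A) (O(A) = (2*A)*(-1 + A) = 2*A*(-1 + A))
R(n, G) = 18 - 2*G (R(n, G) = -2*(-9 + G) = 18 - 2*G)
D(U) = 4*U²*(-1 + U)/(-4 + U) (D(U) = (2*U*(-1 + U))*((U + U)/(U - 4)) + 0 = (2*U*(-1 + U))*((2*U)/(-4 + U)) + 0 = (2*U*(-1 + U))*(2*U/(-4 + U)) + 0 = 4*U²*(-1 + U)/(-4 + U) + 0 = 4*U²*(-1 + U)/(-4 + U))
D(-3) + 194*R(16, 5) = 4*(-3)²*(-1 - 3)/(-4 - 3) + 194*(18 - 2*5) = 4*9*(-4)/(-7) + 194*(18 - 10) = 4*9*(-⅐)*(-4) + 194*8 = 144/7 + 1552 = 11008/7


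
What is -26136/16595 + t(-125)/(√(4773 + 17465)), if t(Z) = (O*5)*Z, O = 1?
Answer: -26136/16595 - 625*√22238/22238 ≈ -5.7661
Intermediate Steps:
t(Z) = 5*Z (t(Z) = (1*5)*Z = 5*Z)
-26136/16595 + t(-125)/(√(4773 + 17465)) = -26136/16595 + (5*(-125))/(√(4773 + 17465)) = -26136*1/16595 - 625*√22238/22238 = -26136/16595 - 625*√22238/22238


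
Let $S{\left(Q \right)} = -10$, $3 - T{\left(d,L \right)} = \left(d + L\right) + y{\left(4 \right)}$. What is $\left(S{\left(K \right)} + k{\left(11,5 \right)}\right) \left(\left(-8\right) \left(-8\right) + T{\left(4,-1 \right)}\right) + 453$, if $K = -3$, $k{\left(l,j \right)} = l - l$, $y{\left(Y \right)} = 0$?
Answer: $-187$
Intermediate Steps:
$k{\left(l,j \right)} = 0$
$T{\left(d,L \right)} = 3 - L - d$ ($T{\left(d,L \right)} = 3 - \left(\left(d + L\right) + 0\right) = 3 - \left(\left(L + d\right) + 0\right) = 3 - \left(L + d\right) = 3 - L - d$)
$\left(S{\left(K \right)} + k{\left(11,5 \right)}\right) \left(\left(-8\right) \left(-8\right) + T{\left(4,-1 \right)}\right) + 453 = \left(-10 + 0\right) \left(\left(-8\right) \left(-8\right) - 0\right) + 453 = - 10 \left(64 + \left(3 + 1 - 4\right)\right) + 453 = - 10 \left(64 + 0\right) + 453 = \left(-10\right) 64 + 453 = -640 + 453 = -187$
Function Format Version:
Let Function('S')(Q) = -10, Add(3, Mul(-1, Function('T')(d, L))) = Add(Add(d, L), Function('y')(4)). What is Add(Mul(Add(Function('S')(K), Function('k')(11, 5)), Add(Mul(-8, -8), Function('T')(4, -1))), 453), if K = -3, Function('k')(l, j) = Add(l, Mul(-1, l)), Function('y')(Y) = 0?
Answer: -187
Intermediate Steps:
Function('k')(l, j) = 0
Function('T')(d, L) = Add(3, Mul(-1, L), Mul(-1, d)) (Function('T')(d, L) = Add(3, Mul(-1, Add(Add(d, L), 0))) = Add(3, Mul(-1, Add(Add(L, d), 0))) = Add(3, Mul(-1, Add(L, d))) = Add(3, Add(Mul(-1, L), Mul(-1, d))) = Add(3, Mul(-1, L), Mul(-1, d)))
Add(Mul(Add(Function('S')(K), Function('k')(11, 5)), Add(Mul(-8, -8), Function('T')(4, -1))), 453) = Add(Mul(Add(-10, 0), Add(Mul(-8, -8), Add(3, Mul(-1, -1), Mul(-1, 4)))), 453) = Add(Mul(-10, Add(64, Add(3, 1, -4))), 453) = Add(Mul(-10, Add(64, 0)), 453) = Add(Mul(-10, 64), 453) = Add(-640, 453) = -187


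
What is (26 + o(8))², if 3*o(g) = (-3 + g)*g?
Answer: 13924/9 ≈ 1547.1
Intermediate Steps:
o(g) = g*(-3 + g)/3 (o(g) = ((-3 + g)*g)/3 = (g*(-3 + g))/3 = g*(-3 + g)/3)
(26 + o(8))² = (26 + (⅓)*8*(-3 + 8))² = (26 + (⅓)*8*5)² = (26 + 40/3)² = (118/3)² = 13924/9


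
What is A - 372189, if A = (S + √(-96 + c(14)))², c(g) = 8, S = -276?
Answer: -296101 - 1104*I*√22 ≈ -2.961e+5 - 5178.2*I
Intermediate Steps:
A = (-276 + 2*I*√22)² (A = (-276 + √(-96 + 8))² = (-276 + √(-88))² = (-276 + 2*I*√22)² ≈ 76088.0 - 5178.2*I)
A - 372189 = (76088 - 1104*I*√22) - 372189 = -296101 - 1104*I*√22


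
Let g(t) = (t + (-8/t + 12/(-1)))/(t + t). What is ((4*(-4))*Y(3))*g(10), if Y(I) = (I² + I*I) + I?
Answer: 1176/25 ≈ 47.040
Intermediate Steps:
Y(I) = I + 2*I² (Y(I) = (I² + I²) + I = 2*I² + I = I + 2*I²)
g(t) = (-12 + t - 8/t)/(2*t) (g(t) = (t + (-8/t + 12*(-1)))/((2*t)) = (t + (-8/t - 12))*(1/(2*t)) = (t + (-12 - 8/t))*(1/(2*t)) = (-12 + t - 8/t)*(1/(2*t)) = (-12 + t - 8/t)/(2*t))
((4*(-4))*Y(3))*g(10) = ((4*(-4))*(3*(1 + 2*3)))*(½ - 6/10 - 4/10²) = (-48*(1 + 6))*(½ - 6*⅒ - 4*1/100) = (-48*7)*(½ - ⅗ - 1/25) = -16*21*(-7/50) = -336*(-7/50) = 1176/25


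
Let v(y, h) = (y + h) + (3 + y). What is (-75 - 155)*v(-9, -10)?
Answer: 5750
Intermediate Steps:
v(y, h) = 3 + h + 2*y (v(y, h) = (h + y) + (3 + y) = 3 + h + 2*y)
(-75 - 155)*v(-9, -10) = (-75 - 155)*(3 - 10 + 2*(-9)) = -230*(3 - 10 - 18) = -230*(-25) = 5750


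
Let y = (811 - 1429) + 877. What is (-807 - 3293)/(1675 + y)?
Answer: -2050/967 ≈ -2.1200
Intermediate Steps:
y = 259 (y = -618 + 877 = 259)
(-807 - 3293)/(1675 + y) = (-807 - 3293)/(1675 + 259) = -4100/1934 = -4100*1/1934 = -2050/967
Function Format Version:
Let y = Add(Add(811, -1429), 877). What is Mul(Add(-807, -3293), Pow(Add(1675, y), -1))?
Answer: Rational(-2050, 967) ≈ -2.1200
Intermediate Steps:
y = 259 (y = Add(-618, 877) = 259)
Mul(Add(-807, -3293), Pow(Add(1675, y), -1)) = Mul(Add(-807, -3293), Pow(Add(1675, 259), -1)) = Mul(-4100, Pow(1934, -1)) = Mul(-4100, Rational(1, 1934)) = Rational(-2050, 967)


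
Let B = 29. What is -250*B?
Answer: -7250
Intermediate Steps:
-250*B = -250*29 = -7250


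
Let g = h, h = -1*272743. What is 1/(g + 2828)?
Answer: -1/269915 ≈ -3.7049e-6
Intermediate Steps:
h = -272743
g = -272743
1/(g + 2828) = 1/(-272743 + 2828) = 1/(-269915) = -1/269915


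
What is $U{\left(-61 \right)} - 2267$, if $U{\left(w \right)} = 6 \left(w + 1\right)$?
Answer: $-2627$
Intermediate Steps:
$U{\left(w \right)} = 6 + 6 w$ ($U{\left(w \right)} = 6 \left(1 + w\right) = 6 + 6 w$)
$U{\left(-61 \right)} - 2267 = \left(6 + 6 \left(-61\right)\right) - 2267 = \left(6 - 366\right) - 2267 = -360 - 2267 = -2627$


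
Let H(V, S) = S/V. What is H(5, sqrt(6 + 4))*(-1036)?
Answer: -1036*sqrt(10)/5 ≈ -655.22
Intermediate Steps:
H(5, sqrt(6 + 4))*(-1036) = (sqrt(6 + 4)/5)*(-1036) = (sqrt(10)*(1/5))*(-1036) = (sqrt(10)/5)*(-1036) = -1036*sqrt(10)/5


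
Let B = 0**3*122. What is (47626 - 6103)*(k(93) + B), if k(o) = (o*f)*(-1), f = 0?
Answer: 0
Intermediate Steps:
k(o) = 0 (k(o) = (o*0)*(-1) = 0*(-1) = 0)
B = 0 (B = 0*122 = 0)
(47626 - 6103)*(k(93) + B) = (47626 - 6103)*(0 + 0) = 41523*0 = 0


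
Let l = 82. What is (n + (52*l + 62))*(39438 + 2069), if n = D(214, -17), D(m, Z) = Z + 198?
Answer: 187072049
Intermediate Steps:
D(m, Z) = 198 + Z
n = 181 (n = 198 - 17 = 181)
(n + (52*l + 62))*(39438 + 2069) = (181 + (52*82 + 62))*(39438 + 2069) = (181 + (4264 + 62))*41507 = (181 + 4326)*41507 = 4507*41507 = 187072049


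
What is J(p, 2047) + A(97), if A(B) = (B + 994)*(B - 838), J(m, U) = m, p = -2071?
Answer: -810502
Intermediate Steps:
A(B) = (-838 + B)*(994 + B) (A(B) = (994 + B)*(-838 + B) = (-838 + B)*(994 + B))
J(p, 2047) + A(97) = -2071 + (-832972 + 97² + 156*97) = -2071 + (-832972 + 9409 + 15132) = -2071 - 808431 = -810502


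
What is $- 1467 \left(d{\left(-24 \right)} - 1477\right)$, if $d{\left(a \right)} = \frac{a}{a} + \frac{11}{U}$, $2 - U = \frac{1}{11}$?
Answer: $\frac{15097875}{7} \approx 2.1568 \cdot 10^{6}$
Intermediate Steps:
$U = \frac{21}{11}$ ($U = 2 - \frac{1}{11} = \frac{21}{11} \approx 1.9091$)
$d{\left(a \right)} = \frac{142}{21}$ ($d{\left(a \right)} = \frac{a}{a} + \frac{11}{\frac{21}{11}} = 1 + 11 \cdot \frac{11}{21} = 1 + \frac{121}{21} = \frac{142}{21}$)
$- 1467 \left(d{\left(-24 \right)} - 1477\right) = - 1467 \left(\frac{142}{21} - 1477\right) = \left(-1467\right) \left(- \frac{30875}{21}\right) = \frac{15097875}{7}$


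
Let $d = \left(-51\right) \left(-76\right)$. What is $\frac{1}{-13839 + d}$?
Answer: $- \frac{1}{9963} \approx -0.00010037$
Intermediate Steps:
$d = 3876$
$\frac{1}{-13839 + d} = \frac{1}{-13839 + 3876} = \frac{1}{-9963} = - \frac{1}{9963}$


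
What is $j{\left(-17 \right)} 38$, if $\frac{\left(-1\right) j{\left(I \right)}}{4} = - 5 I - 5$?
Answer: $-12160$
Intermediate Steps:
$j{\left(I \right)} = 20 + 20 I$ ($j{\left(I \right)} = - 4 \left(- 5 I - 5\right) = - 4 \left(-5 - 5 I\right) = 20 + 20 I$)
$j{\left(-17 \right)} 38 = \left(20 + 20 \left(-17\right)\right) 38 = \left(20 - 340\right) 38 = \left(-320\right) 38 = -12160$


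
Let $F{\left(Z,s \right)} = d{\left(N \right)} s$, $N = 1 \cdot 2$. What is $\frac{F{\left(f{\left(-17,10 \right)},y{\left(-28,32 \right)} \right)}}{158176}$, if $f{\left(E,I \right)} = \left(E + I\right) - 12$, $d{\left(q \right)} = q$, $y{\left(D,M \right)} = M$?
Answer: $\frac{2}{4943} \approx 0.00040461$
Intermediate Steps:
$N = 2$
$f{\left(E,I \right)} = -12 + E + I$
$F{\left(Z,s \right)} = 2 s$
$\frac{F{\left(f{\left(-17,10 \right)},y{\left(-28,32 \right)} \right)}}{158176} = \frac{2 \cdot 32}{158176} = 64 \cdot \frac{1}{158176} = \frac{2}{4943}$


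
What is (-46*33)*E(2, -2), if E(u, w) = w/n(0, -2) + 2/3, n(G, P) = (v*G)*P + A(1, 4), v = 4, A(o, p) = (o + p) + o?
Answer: -506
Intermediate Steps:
A(o, p) = p + 2*o
n(G, P) = 6 + 4*G*P (n(G, P) = (4*G)*P + (4 + 2*1) = 4*G*P + (4 + 2) = 4*G*P + 6 = 6 + 4*G*P)
E(u, w) = ⅔ + w/6 (E(u, w) = w/(6 + 4*0*(-2)) + 2/3 = w/(6 + 0) + 2*(⅓) = w/6 + ⅔ = ⅔ + w/6)
(-46*33)*E(2, -2) = (-46*33)*(⅔ + (⅙)*(-2)) = -1518*(⅔ - ⅓) = -1518*⅓ = -506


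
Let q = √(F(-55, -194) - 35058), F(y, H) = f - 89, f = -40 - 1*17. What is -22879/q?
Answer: 22879*I*√8801/17602 ≈ 121.94*I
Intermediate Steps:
f = -57 (f = -40 - 17 = -57)
F(y, H) = -146 (F(y, H) = -57 - 89 = -146)
q = 2*I*√8801 (q = √(-146 - 35058) = √(-35204) = 2*I*√8801 ≈ 187.63*I)
-22879/q = -22879*(-I*√8801/17602) = -(-22879)*I*√8801/17602 = 22879*I*√8801/17602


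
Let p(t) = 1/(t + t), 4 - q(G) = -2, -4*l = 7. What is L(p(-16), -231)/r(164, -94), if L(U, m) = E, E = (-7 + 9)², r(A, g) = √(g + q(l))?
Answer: -I*√22/11 ≈ -0.4264*I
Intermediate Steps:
l = -7/4 (l = -¼*7 = -7/4 ≈ -1.7500)
q(G) = 6 (q(G) = 4 - 1*(-2) = 4 + 2 = 6)
r(A, g) = √(6 + g) (r(A, g) = √(g + 6) = √(6 + g))
E = 4 (E = 2² = 4)
p(t) = 1/(2*t)
L(U, m) = 4
L(p(-16), -231)/r(164, -94) = 4/(√(6 - 94)) = 4/(√(-88)) = 4/((2*I*√22)) = 4*(-I*√22/44) = -I*√22/11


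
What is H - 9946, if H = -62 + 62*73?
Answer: -5482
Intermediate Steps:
H = 4464 (H = -62 + 4526 = 4464)
H - 9946 = 4464 - 9946 = -5482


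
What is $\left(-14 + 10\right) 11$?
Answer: $-44$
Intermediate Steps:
$\left(-14 + 10\right) 11 = \left(-4\right) 11 = -44$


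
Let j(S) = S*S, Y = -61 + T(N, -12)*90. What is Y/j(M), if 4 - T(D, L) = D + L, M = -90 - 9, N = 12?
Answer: 299/9801 ≈ 0.030507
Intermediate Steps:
M = -99
T(D, L) = 4 - D - L (T(D, L) = 4 - (D + L) = 4 + (-D - L) = 4 - D - L)
Y = 299 (Y = -61 + (4 - 1*12 - 1*(-12))*90 = -61 + (4 - 12 + 12)*90 = -61 + 4*90 = -61 + 360 = 299)
j(S) = S²
Y/j(M) = 299/((-99)²) = 299/9801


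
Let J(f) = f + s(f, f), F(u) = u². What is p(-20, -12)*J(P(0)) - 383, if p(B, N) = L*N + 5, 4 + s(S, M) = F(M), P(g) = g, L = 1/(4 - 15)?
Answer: -4481/11 ≈ -407.36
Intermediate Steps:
L = -1/11 (L = 1/(-11) = -1/11 ≈ -0.090909)
s(S, M) = -4 + M²
p(B, N) = 5 - N/11 (p(B, N) = -N/11 + 5 = 5 - N/11)
J(f) = -4 + f + f² (J(f) = f + (-4 + f²) = -4 + f + f²)
p(-20, -12)*J(P(0)) - 383 = (5 - 1/11*(-12))*(-4 + 0 + 0²) - 383 = (5 + 12/11)*(-4 + 0 + 0) - 383 = (67/11)*(-4) - 383 = -268/11 - 383 = -4481/11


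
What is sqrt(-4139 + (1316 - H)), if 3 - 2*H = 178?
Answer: I*sqrt(10942)/2 ≈ 52.302*I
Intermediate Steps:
H = -175/2 (H = 3/2 - 1/2*178 = 3/2 - 89 = -175/2 ≈ -87.500)
sqrt(-4139 + (1316 - H)) = sqrt(-4139 + (1316 - 1*(-175/2))) = sqrt(-4139 + (1316 + 175/2)) = sqrt(-4139 + 2807/2) = sqrt(-5471/2) = I*sqrt(10942)/2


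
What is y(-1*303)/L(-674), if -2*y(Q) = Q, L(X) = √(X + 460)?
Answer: -303*I*√214/428 ≈ -10.356*I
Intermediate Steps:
L(X) = √(460 + X)
y(Q) = -Q/2
y(-1*303)/L(-674) = (-(-1)*303/2)/(√(460 - 674)) = (-½*(-303))/(√(-214)) = 303/(2*((I*√214))) = 303*(-I*√214/214)/2 = -303*I*√214/428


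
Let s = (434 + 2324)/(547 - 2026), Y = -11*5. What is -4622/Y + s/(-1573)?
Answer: 977552924/11632335 ≈ 84.038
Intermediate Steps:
Y = -55
s = -2758/1479 (s = 2758/(-1479) = 2758*(-1/1479) = -2758/1479 ≈ -1.8648)
-4622/Y + s/(-1573) = -4622/(-55) - 2758/1479/(-1573) = -4622*(-1/55) - 2758/1479*(-1/1573) = 4622/55 + 2758/2326467 = 977552924/11632335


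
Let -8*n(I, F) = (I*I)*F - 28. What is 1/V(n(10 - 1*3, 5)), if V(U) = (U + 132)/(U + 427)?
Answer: 3199/839 ≈ 3.8129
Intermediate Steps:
n(I, F) = 7/2 - F*I²/8 (n(I, F) = -((I*I)*F - 28)/8 = -(I²*F - 28)/8 = -(F*I² - 28)/8 = -(-28 + F*I²)/8 = 7/2 - F*I²/8)
V(U) = (132 + U)/(427 + U)
1/V(n(10 - 1*3, 5)) = 1/((132 + (7/2 - ⅛*5*(10 - 1*3)²))/(427 + (7/2 - ⅛*5*(10 - 1*3)²))) = 1/((132 + (7/2 - ⅛*5*(10 - 3)²))/(427 + (7/2 - ⅛*5*(10 - 3)²))) = 1/((132 + (7/2 - ⅛*5*7²))/(427 + (7/2 - ⅛*5*7²))) = 1/((132 + (7/2 - ⅛*5*49))/(427 + (7/2 - ⅛*5*49))) = 1/((132 + (7/2 - 245/8))/(427 + (7/2 - 245/8))) = 1/((132 - 217/8)/(427 - 217/8)) = 1/((839/8)/(3199/8)) = 1/((8/3199)*(839/8)) = 1/(839/3199) = 3199/839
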